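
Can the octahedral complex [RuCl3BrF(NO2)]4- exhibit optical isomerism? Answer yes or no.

yes

The distinct arrangements are (4 in all): Cl mer (3 arrangements); Cl fac (chiral).
One of these lacks any improper symmetry element and so occurs as an enantiomeric pair, giving 4 + 1 = 5 stereoisomers in total.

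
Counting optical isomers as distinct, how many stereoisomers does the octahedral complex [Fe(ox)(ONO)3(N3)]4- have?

In an octahedral complex each vertex has one trans partner and four cis neighbours.
Each ox is bidentate and must span two cis positions.
There are 2 geometric isomers: ONO fac; ONO mer.
Each arrangement has an internal mirror plane or centre of symmetry, so none is chiral.

2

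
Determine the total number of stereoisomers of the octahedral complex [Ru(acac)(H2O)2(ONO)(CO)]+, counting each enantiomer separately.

The six octahedral sites form three mutually perpendicular trans pairs.
Each acac is bidentate and must span two cis positions.
Systematic placement gives 4 geometric isomers: H2O cis (3 arrangements, 2 chiral); H2O trans.
Of these, 2 lack any improper symmetry element and so occur as enantiomeric pairs, giving 4 + 2 = 6 stereoisomers in total.

6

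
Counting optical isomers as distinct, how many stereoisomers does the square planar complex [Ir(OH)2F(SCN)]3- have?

2

In a square planar complex each vertex has one trans partner and two cis neighbours.
Systematic placement gives 2 geometric isomers: OH cis; OH trans.
Each arrangement has an internal mirror plane or centre of symmetry, so none is chiral.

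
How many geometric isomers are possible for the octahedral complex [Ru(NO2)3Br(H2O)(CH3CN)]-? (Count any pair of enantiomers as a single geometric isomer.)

4

In an octahedral complex each vertex has one trans partner and four cis neighbours.
Systematic placement gives 4 geometric isomers: NO2 mer (3 arrangements); NO2 fac (chiral).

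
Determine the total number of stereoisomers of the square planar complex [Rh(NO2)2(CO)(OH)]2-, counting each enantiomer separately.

2

A square has two trans pairs of vertices; adjacent vertices are cis.
The distinct arrangements are (2 in all): NO2 cis; NO2 trans.
Each arrangement has an internal mirror plane or centre of symmetry, so none is chiral.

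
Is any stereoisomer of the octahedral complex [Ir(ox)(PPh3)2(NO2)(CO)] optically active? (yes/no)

An octahedron has six vertices in three trans pairs; every non-trans pair is cis.
Each ox is bidentate and must span two cis positions.
The distinct arrangements are (4 in all): PPh3 cis (3 arrangements, 2 chiral); PPh3 trans.
Of these, 2 lack any improper symmetry element and so occur as enantiomeric pairs, giving 4 + 2 = 6 stereoisomers in total.

yes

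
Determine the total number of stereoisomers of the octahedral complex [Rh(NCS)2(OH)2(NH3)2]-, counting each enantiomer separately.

An octahedron has six vertices in three trans pairs; every non-trans pair is cis.
Working through the distinct placements yields 5 geometric isomers: NCS trans, OH trans, NH3 trans; NCS trans, OH cis, NH3 cis; NCS cis, OH trans, NH3 cis; NCS cis, OH cis, NH3 cis (chiral); NCS cis, OH cis, NH3 trans.
One of these lacks any improper symmetry element and so occurs as an enantiomeric pair, giving 5 + 1 = 6 stereoisomers in total.

6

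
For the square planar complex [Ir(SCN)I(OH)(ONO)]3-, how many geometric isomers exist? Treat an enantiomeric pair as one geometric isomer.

3

Working through the distinct placements yields 3 geometric isomers: (I/ONO trans, OH/SCN trans); (I/SCN trans, OH/ONO trans); (I/OH trans, ONO/SCN trans).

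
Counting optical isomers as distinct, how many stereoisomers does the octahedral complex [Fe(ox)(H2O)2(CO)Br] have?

An octahedron has six vertices in three trans pairs; every non-trans pair is cis.
Each ox is bidentate and must span two cis positions.
Systematic placement gives 4 geometric isomers: H2O cis (3 arrangements, 2 chiral); H2O trans.
Of these, 2 lack any improper symmetry element and so occur as enantiomeric pairs, giving 4 + 2 = 6 stereoisomers in total.

6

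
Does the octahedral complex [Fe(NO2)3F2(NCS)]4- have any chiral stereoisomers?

no

The six octahedral sites form three mutually perpendicular trans pairs.
Working through the distinct placements yields 3 geometric isomers: NO2 mer, F trans; NO2 mer, F cis; NO2 fac, F cis.
Each arrangement has an internal mirror plane or centre of symmetry, so none is chiral.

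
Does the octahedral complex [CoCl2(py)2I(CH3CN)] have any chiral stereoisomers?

yes

Working through the distinct placements yields 6 geometric isomers: Cl cis, py trans; Cl cis, py cis (3 arrangements, 2 chiral); Cl trans, py trans; Cl trans, py cis.
Of these, 2 lack any improper symmetry element and so occur as enantiomeric pairs, giving 6 + 2 = 8 stereoisomers in total.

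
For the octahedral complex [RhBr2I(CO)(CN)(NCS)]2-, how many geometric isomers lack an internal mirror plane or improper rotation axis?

6

The six octahedral sites form three mutually perpendicular trans pairs.
Exhaustive case analysis gives 9 geometric isomers.
Of these, 6 lack any improper symmetry element and so occur as enantiomeric pairs, giving 9 + 6 = 15 stereoisomers in total.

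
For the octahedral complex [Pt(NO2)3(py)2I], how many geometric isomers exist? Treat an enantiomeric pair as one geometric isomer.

An octahedron has six vertices in three trans pairs; every non-trans pair is cis.
Working through the distinct placements yields 3 geometric isomers: NO2 mer, py trans; NO2 fac, py cis; NO2 mer, py cis.

3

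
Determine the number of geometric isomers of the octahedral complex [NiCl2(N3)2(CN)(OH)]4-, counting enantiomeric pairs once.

Systematic placement gives 6 geometric isomers: Cl cis, N3 cis (3 arrangements, 2 chiral); Cl cis, N3 trans; Cl trans, N3 cis; Cl trans, N3 trans.

6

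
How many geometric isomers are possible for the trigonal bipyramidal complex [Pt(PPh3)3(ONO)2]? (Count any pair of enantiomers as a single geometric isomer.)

3

In a trigonal bipyramid the two axial positions differ from the three equatorial ones.
Working through the distinct placements yields 3 geometric isomers: ONO both axial; ONO one axial, one equatorial; ONO both equatorial.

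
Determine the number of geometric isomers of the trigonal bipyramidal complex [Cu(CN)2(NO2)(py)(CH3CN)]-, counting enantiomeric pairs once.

7

A trigonal bipyramid has two axial and three equatorial sites, which are chemically inequivalent.
Exhaustive case analysis gives 7 geometric isomers.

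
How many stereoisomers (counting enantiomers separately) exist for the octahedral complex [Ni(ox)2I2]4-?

An octahedron has six vertices in three trans pairs; every non-trans pair is cis.
Each ox is bidentate and must span two cis positions.
Systematic placement gives 2 geometric isomers: I trans; I cis (chiral).
One of these lacks any improper symmetry element and so occurs as an enantiomeric pair, giving 2 + 1 = 3 stereoisomers in total.

3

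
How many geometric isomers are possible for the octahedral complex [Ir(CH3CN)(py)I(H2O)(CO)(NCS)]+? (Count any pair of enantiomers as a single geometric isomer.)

15

In an octahedral complex each vertex has one trans partner and four cis neighbours.
Systematic enumeration (placing each ligand type in turn and discarding arrangements equivalent by rotation or reflection) gives 15 geometric isomers.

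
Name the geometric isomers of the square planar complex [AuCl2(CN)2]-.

In a square planar complex each vertex has one trans partner and two cis neighbours.
Working through the distinct placements yields 2 geometric isomers: Cl cis; Cl trans.

cis and trans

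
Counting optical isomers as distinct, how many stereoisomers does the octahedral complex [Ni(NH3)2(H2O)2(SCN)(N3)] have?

In an octahedral complex each vertex has one trans partner and four cis neighbours.
Systematic placement gives 6 geometric isomers: NH3 cis, H2O trans; NH3 trans, H2O trans; NH3 cis, H2O cis (3 arrangements, 2 chiral); NH3 trans, H2O cis.
Of these, 2 lack any improper symmetry element and so occur as enantiomeric pairs, giving 6 + 2 = 8 stereoisomers in total.

8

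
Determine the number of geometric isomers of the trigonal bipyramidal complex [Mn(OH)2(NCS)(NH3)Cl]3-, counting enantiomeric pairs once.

In a trigonal bipyramid the two axial positions differ from the three equatorial ones.
Placing the ligands in turn and identifying arrangements related by rotation or reflection leaves 7 distinct geometric isomers.

7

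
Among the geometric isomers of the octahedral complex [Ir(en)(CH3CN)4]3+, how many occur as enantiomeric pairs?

An octahedron has six vertices in three trans pairs; every non-trans pair is cis.
Each en is bidentate and must span two cis positions.
Only one geometric arrangement is possible.

0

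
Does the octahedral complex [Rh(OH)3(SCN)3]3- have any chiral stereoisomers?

no

The six octahedral sites form three mutually perpendicular trans pairs.
There are 2 geometric isomers: OH mer; OH fac.
Each arrangement has an internal mirror plane or centre of symmetry, so none is chiral.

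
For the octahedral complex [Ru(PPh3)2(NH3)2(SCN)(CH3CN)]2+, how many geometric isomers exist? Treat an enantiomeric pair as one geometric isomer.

The six octahedral sites form three mutually perpendicular trans pairs.
Working through the distinct placements yields 6 geometric isomers: PPh3 cis, NH3 cis (3 arrangements, 2 chiral); PPh3 trans, NH3 cis; PPh3 cis, NH3 trans; PPh3 trans, NH3 trans.

6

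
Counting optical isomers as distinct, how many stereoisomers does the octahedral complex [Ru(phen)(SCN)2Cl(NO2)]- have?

Each phen is bidentate and must span two cis positions.
Working through the distinct placements yields 4 geometric isomers: SCN cis (3 arrangements, 2 chiral); SCN trans.
Of these, 2 lack any improper symmetry element and so occur as enantiomeric pairs, giving 4 + 2 = 6 stereoisomers in total.

6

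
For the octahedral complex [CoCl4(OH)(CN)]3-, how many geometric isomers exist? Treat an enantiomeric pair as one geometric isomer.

Systematic placement gives 2 geometric isomers: OH and CN mutually cis; OH and CN mutually trans.

2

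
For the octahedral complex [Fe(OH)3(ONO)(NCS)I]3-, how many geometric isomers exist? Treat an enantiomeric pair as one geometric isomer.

4

There are 4 geometric isomers: OH mer (3 arrangements); OH fac (chiral).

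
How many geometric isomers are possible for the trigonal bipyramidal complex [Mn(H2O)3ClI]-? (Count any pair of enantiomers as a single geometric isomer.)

In a trigonal bipyramid the two axial positions differ from the three equatorial ones.
The distinct arrangements are (4 in all): Cl axial, I equatorial; Cl axial, I axial; Cl equatorial, I equatorial; Cl equatorial, I axial.

4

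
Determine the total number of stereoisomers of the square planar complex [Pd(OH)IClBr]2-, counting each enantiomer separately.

3

Systematic placement gives 3 geometric isomers: (Br/I trans, Cl/OH trans); (Br/OH trans, Cl/I trans); (Br/Cl trans, I/OH trans).
Each arrangement has an internal mirror plane or centre of symmetry, so none is chiral.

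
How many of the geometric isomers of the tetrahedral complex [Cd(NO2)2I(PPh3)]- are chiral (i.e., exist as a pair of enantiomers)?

Only one geometric arrangement is possible.

0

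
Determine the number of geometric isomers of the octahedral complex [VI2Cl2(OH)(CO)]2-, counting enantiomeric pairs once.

6

In an octahedral complex each vertex has one trans partner and four cis neighbours.
Systematic placement gives 6 geometric isomers: I cis, Cl cis (3 arrangements, 2 chiral); I trans, Cl cis; I cis, Cl trans; I trans, Cl trans.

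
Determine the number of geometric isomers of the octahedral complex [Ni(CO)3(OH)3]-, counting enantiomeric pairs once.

An octahedron has six vertices in three trans pairs; every non-trans pair is cis.
Systematic placement gives 2 geometric isomers: CO mer; CO fac.

2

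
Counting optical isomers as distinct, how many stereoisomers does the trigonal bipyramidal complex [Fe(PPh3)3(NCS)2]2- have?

In a trigonal bipyramid the two axial positions differ from the three equatorial ones.
The distinct arrangements are (3 in all): NCS both axial; NCS one axial, one equatorial; NCS both equatorial.
Each arrangement has an internal mirror plane or centre of symmetry, so none is chiral.

3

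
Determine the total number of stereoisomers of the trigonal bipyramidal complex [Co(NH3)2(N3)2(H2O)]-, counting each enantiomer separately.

6

In a trigonal bipyramid the two axial positions differ from the three equatorial ones.
Systematic enumeration (placing each ligand type in turn and discarding arrangements equivalent by rotation or reflection) gives 5 geometric isomers.
One of these lacks any improper symmetry element and so occurs as an enantiomeric pair, giving 5 + 1 = 6 stereoisomers in total.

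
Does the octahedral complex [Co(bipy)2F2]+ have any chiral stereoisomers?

yes

The six octahedral sites form three mutually perpendicular trans pairs.
Each bipy is bidentate and must span two cis positions.
There are 2 geometric isomers: F trans; F cis (chiral).
One of these lacks any improper symmetry element and so occurs as an enantiomeric pair, giving 2 + 1 = 3 stereoisomers in total.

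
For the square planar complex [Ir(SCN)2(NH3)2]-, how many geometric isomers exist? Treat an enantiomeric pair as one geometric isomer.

2

In a square planar complex each vertex has one trans partner and two cis neighbours.
Working through the distinct placements yields 2 geometric isomers: SCN cis; SCN trans.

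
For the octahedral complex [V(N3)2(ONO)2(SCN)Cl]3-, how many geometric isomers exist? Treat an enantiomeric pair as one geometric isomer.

6

The six octahedral sites form three mutually perpendicular trans pairs.
Systematic placement gives 6 geometric isomers: N3 cis, ONO cis (3 arrangements, 2 chiral); N3 cis, ONO trans; N3 trans, ONO cis; N3 trans, ONO trans.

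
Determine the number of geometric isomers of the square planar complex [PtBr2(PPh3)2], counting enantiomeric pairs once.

2

In a square planar complex each vertex has one trans partner and two cis neighbours.
The distinct arrangements are (2 in all): Br cis; Br trans.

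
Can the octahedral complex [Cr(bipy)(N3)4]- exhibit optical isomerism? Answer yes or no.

no

The six octahedral sites form three mutually perpendicular trans pairs.
Each bipy is bidentate and must span two cis positions.
Only one geometric arrangement is possible.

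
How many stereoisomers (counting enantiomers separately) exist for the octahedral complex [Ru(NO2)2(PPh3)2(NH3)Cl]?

8

In an octahedral complex each vertex has one trans partner and four cis neighbours.
Systematic placement gives 6 geometric isomers: NO2 trans, PPh3 trans; NO2 cis, PPh3 cis (3 arrangements, 2 chiral); NO2 cis, PPh3 trans; NO2 trans, PPh3 cis.
Of these, 2 lack any improper symmetry element and so occur as enantiomeric pairs, giving 6 + 2 = 8 stereoisomers in total.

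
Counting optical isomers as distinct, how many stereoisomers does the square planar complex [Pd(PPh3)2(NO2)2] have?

Working through the distinct placements yields 2 geometric isomers: PPh3 cis; PPh3 trans.
Each arrangement has an internal mirror plane or centre of symmetry, so none is chiral.

2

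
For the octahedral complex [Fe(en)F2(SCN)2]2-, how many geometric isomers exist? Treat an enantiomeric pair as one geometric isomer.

In an octahedral complex each vertex has one trans partner and four cis neighbours.
Each en is bidentate and must span two cis positions.
There are 3 geometric isomers: F trans, SCN cis; F cis, SCN cis (chiral); F cis, SCN trans.

3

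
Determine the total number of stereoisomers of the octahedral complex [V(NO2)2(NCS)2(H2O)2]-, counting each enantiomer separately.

6

The six octahedral sites form three mutually perpendicular trans pairs.
The distinct arrangements are (5 in all): NO2 trans, NCS trans, H2O trans; NO2 cis, NCS cis, H2O trans; NO2 trans, NCS cis, H2O cis; NO2 cis, NCS cis, H2O cis (chiral); NO2 cis, NCS trans, H2O cis.
One of these lacks any improper symmetry element and so occurs as an enantiomeric pair, giving 5 + 1 = 6 stereoisomers in total.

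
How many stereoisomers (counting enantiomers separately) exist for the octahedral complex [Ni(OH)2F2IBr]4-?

8

There are 6 geometric isomers: OH trans, F cis; OH cis, F cis (3 arrangements, 2 chiral); OH trans, F trans; OH cis, F trans.
Of these, 2 lack any improper symmetry element and so occur as enantiomeric pairs, giving 6 + 2 = 8 stereoisomers in total.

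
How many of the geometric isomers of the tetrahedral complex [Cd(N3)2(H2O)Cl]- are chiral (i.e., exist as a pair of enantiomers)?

All four vertices of a tetrahedron are equivalent and mutually adjacent, so cis/trans isomerism cannot arise.
Only one geometric arrangement is possible.

0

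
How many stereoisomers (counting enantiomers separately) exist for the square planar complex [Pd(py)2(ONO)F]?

2

A square has two trans pairs of vertices; adjacent vertices are cis.
There are 2 geometric isomers: py cis; py trans.
Each arrangement has an internal mirror plane or centre of symmetry, so none is chiral.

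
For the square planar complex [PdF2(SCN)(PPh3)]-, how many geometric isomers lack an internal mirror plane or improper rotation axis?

0

In a square planar complex each vertex has one trans partner and two cis neighbours.
Working through the distinct placements yields 2 geometric isomers: F cis; F trans.
Each arrangement has an internal mirror plane or centre of symmetry, so none is chiral.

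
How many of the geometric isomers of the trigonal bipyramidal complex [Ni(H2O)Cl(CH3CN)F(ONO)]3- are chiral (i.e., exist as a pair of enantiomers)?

10

Systematic enumeration (placing each ligand type in turn and discarding arrangements equivalent by rotation or reflection) gives 10 geometric isomers.
Of these, 10 lack any improper symmetry element and so occur as enantiomeric pairs, giving 10 + 10 = 20 stereoisomers in total.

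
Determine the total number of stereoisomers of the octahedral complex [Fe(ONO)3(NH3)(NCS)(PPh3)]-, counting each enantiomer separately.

The six octahedral sites form three mutually perpendicular trans pairs.
Systematic placement gives 4 geometric isomers: ONO mer (3 arrangements); ONO fac (chiral).
One of these lacks any improper symmetry element and so occurs as an enantiomeric pair, giving 4 + 1 = 5 stereoisomers in total.

5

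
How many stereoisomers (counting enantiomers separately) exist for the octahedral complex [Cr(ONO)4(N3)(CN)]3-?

The distinct arrangements are (2 in all): N3 and CN mutually trans; N3 and CN mutually cis.
Each arrangement has an internal mirror plane or centre of symmetry, so none is chiral.

2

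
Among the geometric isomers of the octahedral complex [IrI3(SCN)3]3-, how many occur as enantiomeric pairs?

The six octahedral sites form three mutually perpendicular trans pairs.
Working through the distinct placements yields 2 geometric isomers: I mer; I fac.
Each arrangement has an internal mirror plane or centre of symmetry, so none is chiral.

0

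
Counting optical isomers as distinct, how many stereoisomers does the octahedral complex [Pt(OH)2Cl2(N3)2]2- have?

6

Working through the distinct placements yields 5 geometric isomers: OH trans, Cl trans, N3 trans; OH cis, Cl trans, N3 cis; OH trans, Cl cis, N3 cis; OH cis, Cl cis, N3 cis (chiral); OH cis, Cl cis, N3 trans.
One of these lacks any improper symmetry element and so occurs as an enantiomeric pair, giving 5 + 1 = 6 stereoisomers in total.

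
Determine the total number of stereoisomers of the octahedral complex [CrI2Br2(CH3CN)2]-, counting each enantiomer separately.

The six octahedral sites form three mutually perpendicular trans pairs.
There are 5 geometric isomers: I trans, Br trans, CH3CN trans; I cis, Br trans, CH3CN cis; I trans, Br cis, CH3CN cis; I cis, Br cis, CH3CN cis (chiral); I cis, Br cis, CH3CN trans.
One of these lacks any improper symmetry element and so occurs as an enantiomeric pair, giving 5 + 1 = 6 stereoisomers in total.

6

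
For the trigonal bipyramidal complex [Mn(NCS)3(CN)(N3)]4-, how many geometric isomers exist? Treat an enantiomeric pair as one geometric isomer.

4

In a trigonal bipyramid the two axial positions differ from the three equatorial ones.
The distinct arrangements are (4 in all): CN axial, N3 axial; CN axial, N3 equatorial; CN equatorial, N3 axial; CN equatorial, N3 equatorial.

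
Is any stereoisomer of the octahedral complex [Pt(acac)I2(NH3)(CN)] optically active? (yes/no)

An octahedron has six vertices in three trans pairs; every non-trans pair is cis.
Each acac is bidentate and must span two cis positions.
There are 4 geometric isomers: I cis (3 arrangements, 2 chiral); I trans.
Of these, 2 lack any improper symmetry element and so occur as enantiomeric pairs, giving 4 + 2 = 6 stereoisomers in total.

yes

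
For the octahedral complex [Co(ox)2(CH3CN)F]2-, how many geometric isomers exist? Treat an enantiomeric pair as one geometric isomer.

An octahedron has six vertices in three trans pairs; every non-trans pair is cis.
Each ox is bidentate and must span two cis positions.
Systematic placement gives 2 geometric isomers: CH3CN and F mutually trans; CH3CN and F mutually cis (chiral).

2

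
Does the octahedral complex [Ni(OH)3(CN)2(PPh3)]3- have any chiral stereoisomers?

no

There are 3 geometric isomers: OH mer, CN trans; OH fac, CN cis; OH mer, CN cis.
Each arrangement has an internal mirror plane or centre of symmetry, so none is chiral.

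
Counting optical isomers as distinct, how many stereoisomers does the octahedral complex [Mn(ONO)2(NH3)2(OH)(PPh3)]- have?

8

In an octahedral complex each vertex has one trans partner and four cis neighbours.
There are 6 geometric isomers: ONO cis, NH3 trans; ONO trans, NH3 trans; ONO cis, NH3 cis (3 arrangements, 2 chiral); ONO trans, NH3 cis.
Of these, 2 lack any improper symmetry element and so occur as enantiomeric pairs, giving 6 + 2 = 8 stereoisomers in total.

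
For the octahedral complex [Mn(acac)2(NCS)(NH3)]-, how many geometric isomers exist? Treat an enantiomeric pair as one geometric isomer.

2

The six octahedral sites form three mutually perpendicular trans pairs.
Each acac is bidentate and must span two cis positions.
Systematic placement gives 2 geometric isomers: NCS and NH3 mutually trans; NCS and NH3 mutually cis (chiral).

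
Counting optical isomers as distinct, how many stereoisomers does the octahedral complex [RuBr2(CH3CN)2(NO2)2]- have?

An octahedron has six vertices in three trans pairs; every non-trans pair is cis.
Systematic placement gives 5 geometric isomers: Br trans, CH3CN trans, NO2 trans; Br trans, CH3CN cis, NO2 cis; Br cis, CH3CN cis, NO2 trans; Br cis, CH3CN cis, NO2 cis (chiral); Br cis, CH3CN trans, NO2 cis.
One of these lacks any improper symmetry element and so occurs as an enantiomeric pair, giving 5 + 1 = 6 stereoisomers in total.

6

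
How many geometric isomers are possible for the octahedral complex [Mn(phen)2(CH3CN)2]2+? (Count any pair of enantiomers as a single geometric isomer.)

2

The six octahedral sites form three mutually perpendicular trans pairs.
Each phen is bidentate and must span two cis positions.
The distinct arrangements are (2 in all): CH3CN trans; CH3CN cis (chiral).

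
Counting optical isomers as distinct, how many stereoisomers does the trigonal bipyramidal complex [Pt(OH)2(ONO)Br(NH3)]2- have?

10

In a trigonal bipyramid the two axial positions differ from the three equatorial ones.
Placing the ligands in turn and identifying arrangements related by rotation or reflection leaves 7 distinct geometric isomers.
Of these, 3 lack any improper symmetry element and so occur as enantiomeric pairs, giving 7 + 3 = 10 stereoisomers in total.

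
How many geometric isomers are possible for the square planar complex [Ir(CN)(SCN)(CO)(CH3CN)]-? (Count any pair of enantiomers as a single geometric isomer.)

A square has two trans pairs of vertices; adjacent vertices are cis.
Systematic placement gives 3 geometric isomers: (CH3CN/CO trans, CN/SCN trans); (CH3CN/SCN trans, CN/CO trans); (CH3CN/CN trans, CO/SCN trans).

3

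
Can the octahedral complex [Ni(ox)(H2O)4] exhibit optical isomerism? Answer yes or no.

no

In an octahedral complex each vertex has one trans partner and four cis neighbours.
Each ox is bidentate and must span two cis positions.
Only one geometric arrangement is possible.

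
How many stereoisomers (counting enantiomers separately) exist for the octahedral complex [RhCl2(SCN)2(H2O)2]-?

An octahedron has six vertices in three trans pairs; every non-trans pair is cis.
There are 5 geometric isomers: Cl trans, SCN trans, H2O trans; Cl trans, SCN cis, H2O cis; Cl cis, SCN trans, H2O cis; Cl cis, SCN cis, H2O cis (chiral); Cl cis, SCN cis, H2O trans.
One of these lacks any improper symmetry element and so occurs as an enantiomeric pair, giving 5 + 1 = 6 stereoisomers in total.

6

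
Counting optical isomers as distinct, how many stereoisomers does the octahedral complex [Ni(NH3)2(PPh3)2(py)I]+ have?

An octahedron has six vertices in three trans pairs; every non-trans pair is cis.
There are 6 geometric isomers: NH3 cis, PPh3 cis (3 arrangements, 2 chiral); NH3 cis, PPh3 trans; NH3 trans, PPh3 cis; NH3 trans, PPh3 trans.
Of these, 2 lack any improper symmetry element and so occur as enantiomeric pairs, giving 6 + 2 = 8 stereoisomers in total.

8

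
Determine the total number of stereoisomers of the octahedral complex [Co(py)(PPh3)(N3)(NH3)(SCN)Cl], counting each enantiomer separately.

Systematic enumeration (placing each ligand type in turn and discarding arrangements equivalent by rotation or reflection) gives 15 geometric isomers.
Of these, 15 lack any improper symmetry element and so occur as enantiomeric pairs, giving 15 + 15 = 30 stereoisomers in total.

30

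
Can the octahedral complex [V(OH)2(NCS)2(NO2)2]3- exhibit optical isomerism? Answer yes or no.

yes

The six octahedral sites form three mutually perpendicular trans pairs.
The distinct arrangements are (5 in all): OH trans, NCS trans, NO2 trans; OH cis, NCS trans, NO2 cis; OH trans, NCS cis, NO2 cis; OH cis, NCS cis, NO2 cis (chiral); OH cis, NCS cis, NO2 trans.
One of these lacks any improper symmetry element and so occurs as an enantiomeric pair, giving 5 + 1 = 6 stereoisomers in total.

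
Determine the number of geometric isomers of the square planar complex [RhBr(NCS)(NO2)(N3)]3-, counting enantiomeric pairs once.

3

In a square planar complex each vertex has one trans partner and two cis neighbours.
There are 3 geometric isomers: (Br/NCS trans, N3/NO2 trans); (Br/NO2 trans, N3/NCS trans); (Br/N3 trans, NCS/NO2 trans).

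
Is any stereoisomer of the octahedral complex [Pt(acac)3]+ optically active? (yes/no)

yes

The six octahedral sites form three mutually perpendicular trans pairs.
Each acac is bidentate and must span two cis positions.
Only one geometric arrangement is possible; it has no improper symmetry element, so it exists as a pair of enantiomers (2 stereoisomers).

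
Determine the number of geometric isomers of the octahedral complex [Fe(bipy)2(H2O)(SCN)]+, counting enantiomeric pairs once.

The six octahedral sites form three mutually perpendicular trans pairs.
Each bipy is bidentate and must span two cis positions.
The distinct arrangements are (2 in all): H2O and SCN mutually trans; H2O and SCN mutually cis (chiral).

2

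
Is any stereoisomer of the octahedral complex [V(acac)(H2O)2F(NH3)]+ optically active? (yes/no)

yes

An octahedron has six vertices in three trans pairs; every non-trans pair is cis.
Each acac is bidentate and must span two cis positions.
There are 4 geometric isomers: H2O cis (3 arrangements, 2 chiral); H2O trans.
Of these, 2 lack any improper symmetry element and so occur as enantiomeric pairs, giving 4 + 2 = 6 stereoisomers in total.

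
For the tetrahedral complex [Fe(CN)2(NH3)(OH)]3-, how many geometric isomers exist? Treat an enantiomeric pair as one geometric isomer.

Only one geometric arrangement is possible.

1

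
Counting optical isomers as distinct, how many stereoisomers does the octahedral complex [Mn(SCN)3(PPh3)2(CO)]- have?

3

In an octahedral complex each vertex has one trans partner and four cis neighbours.
The distinct arrangements are (3 in all): SCN mer, PPh3 cis; SCN mer, PPh3 trans; SCN fac, PPh3 cis.
Each arrangement has an internal mirror plane or centre of symmetry, so none is chiral.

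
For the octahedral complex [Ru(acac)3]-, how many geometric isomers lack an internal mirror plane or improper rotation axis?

Each acac is bidentate and must span two cis positions.
Only one geometric arrangement is possible; it has no improper symmetry element, so it exists as a pair of enantiomers (2 stereoisomers).

1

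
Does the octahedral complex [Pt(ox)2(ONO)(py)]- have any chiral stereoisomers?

Each ox is bidentate and must span two cis positions.
Systematic placement gives 2 geometric isomers: ONO and py mutually cis (chiral); ONO and py mutually trans.
One of these lacks any improper symmetry element and so occurs as an enantiomeric pair, giving 2 + 1 = 3 stereoisomers in total.

yes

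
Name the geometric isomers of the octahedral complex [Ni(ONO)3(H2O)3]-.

fac and mer

In an octahedral complex each vertex has one trans partner and four cis neighbours.
Working through the distinct placements yields 2 geometric isomers: ONO mer; ONO fac.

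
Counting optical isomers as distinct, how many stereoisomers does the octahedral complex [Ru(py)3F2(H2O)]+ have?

3

In an octahedral complex each vertex has one trans partner and four cis neighbours.
The distinct arrangements are (3 in all): py mer, F trans; py mer, F cis; py fac, F cis.
Each arrangement has an internal mirror plane or centre of symmetry, so none is chiral.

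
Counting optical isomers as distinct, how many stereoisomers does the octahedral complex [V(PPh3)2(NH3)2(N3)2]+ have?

In an octahedral complex each vertex has one trans partner and four cis neighbours.
Working through the distinct placements yields 5 geometric isomers: PPh3 trans, NH3 trans, N3 trans; PPh3 cis, NH3 cis, N3 trans; PPh3 trans, NH3 cis, N3 cis; PPh3 cis, NH3 cis, N3 cis (chiral); PPh3 cis, NH3 trans, N3 cis.
One of these lacks any improper symmetry element and so occurs as an enantiomeric pair, giving 5 + 1 = 6 stereoisomers in total.

6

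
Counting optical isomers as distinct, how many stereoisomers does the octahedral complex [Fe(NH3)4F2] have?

2

There are 2 geometric isomers: F trans; F cis.
Each arrangement has an internal mirror plane or centre of symmetry, so none is chiral.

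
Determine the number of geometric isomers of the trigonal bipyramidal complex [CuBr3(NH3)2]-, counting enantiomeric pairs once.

3

A trigonal bipyramid has two axial and three equatorial sites, which are chemically inequivalent.
There are 3 geometric isomers: NH3 both equatorial; NH3 one axial, one equatorial; NH3 both axial.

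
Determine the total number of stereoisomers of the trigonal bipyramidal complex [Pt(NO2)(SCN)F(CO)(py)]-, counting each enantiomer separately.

A trigonal bipyramid has two axial and three equatorial sites, which are chemically inequivalent.
Placing the ligands in turn and identifying arrangements related by rotation or reflection leaves 10 distinct geometric isomers.
Of these, 10 lack any improper symmetry element and so occur as enantiomeric pairs, giving 10 + 10 = 20 stereoisomers in total.

20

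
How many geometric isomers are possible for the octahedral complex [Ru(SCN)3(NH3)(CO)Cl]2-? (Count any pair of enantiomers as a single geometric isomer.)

4

Working through the distinct placements yields 4 geometric isomers: SCN mer (3 arrangements); SCN fac (chiral).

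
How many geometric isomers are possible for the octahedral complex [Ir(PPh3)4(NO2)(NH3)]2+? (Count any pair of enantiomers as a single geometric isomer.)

2

In an octahedral complex each vertex has one trans partner and four cis neighbours.
Systematic placement gives 2 geometric isomers: NO2 and NH3 mutually trans; NO2 and NH3 mutually cis.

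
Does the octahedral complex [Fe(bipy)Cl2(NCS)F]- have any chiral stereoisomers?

In an octahedral complex each vertex has one trans partner and four cis neighbours.
Each bipy is bidentate and must span two cis positions.
Systematic placement gives 4 geometric isomers: Cl trans; Cl cis (3 arrangements, 2 chiral).
Of these, 2 lack any improper symmetry element and so occur as enantiomeric pairs, giving 4 + 2 = 6 stereoisomers in total.

yes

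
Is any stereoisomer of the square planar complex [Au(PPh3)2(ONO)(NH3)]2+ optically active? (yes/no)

no

In a square planar complex each vertex has one trans partner and two cis neighbours.
There are 2 geometric isomers: PPh3 cis; PPh3 trans.
Each arrangement has an internal mirror plane or centre of symmetry, so none is chiral.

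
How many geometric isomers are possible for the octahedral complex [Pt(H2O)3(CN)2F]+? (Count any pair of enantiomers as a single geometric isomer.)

The six octahedral sites form three mutually perpendicular trans pairs.
Systematic placement gives 3 geometric isomers: H2O mer, CN trans; H2O mer, CN cis; H2O fac, CN cis.

3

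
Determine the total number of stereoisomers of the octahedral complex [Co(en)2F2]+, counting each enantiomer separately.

3

In an octahedral complex each vertex has one trans partner and four cis neighbours.
Each en is bidentate and must span two cis positions.
There are 2 geometric isomers: F trans; F cis (chiral).
One of these lacks any improper symmetry element and so occurs as an enantiomeric pair, giving 2 + 1 = 3 stereoisomers in total.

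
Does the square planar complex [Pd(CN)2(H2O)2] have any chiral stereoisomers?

no

In a square planar complex each vertex has one trans partner and two cis neighbours.
Systematic placement gives 2 geometric isomers: CN cis; CN trans.
Each arrangement has an internal mirror plane or centre of symmetry, so none is chiral.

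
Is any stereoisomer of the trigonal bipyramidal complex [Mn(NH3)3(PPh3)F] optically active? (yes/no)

no

There are 4 geometric isomers: PPh3 equatorial, F axial; PPh3 axial, F axial; PPh3 equatorial, F equatorial; PPh3 axial, F equatorial.
Each arrangement has an internal mirror plane or centre of symmetry, so none is chiral.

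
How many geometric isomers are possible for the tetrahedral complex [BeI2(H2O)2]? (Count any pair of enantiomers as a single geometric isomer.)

1

All four vertices of a tetrahedron are equivalent and mutually adjacent, so cis/trans isomerism cannot arise.
Only one geometric arrangement is possible.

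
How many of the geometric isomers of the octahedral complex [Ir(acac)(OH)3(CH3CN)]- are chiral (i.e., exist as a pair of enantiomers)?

0

In an octahedral complex each vertex has one trans partner and four cis neighbours.
Each acac is bidentate and must span two cis positions.
There are 2 geometric isomers: OH fac; OH mer.
Each arrangement has an internal mirror plane or centre of symmetry, so none is chiral.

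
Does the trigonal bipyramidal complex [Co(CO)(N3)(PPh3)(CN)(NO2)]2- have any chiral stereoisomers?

yes

Placing the ligands in turn and identifying arrangements related by rotation or reflection leaves 10 distinct geometric isomers.
Of these, 10 lack any improper symmetry element and so occur as enantiomeric pairs, giving 10 + 10 = 20 stereoisomers in total.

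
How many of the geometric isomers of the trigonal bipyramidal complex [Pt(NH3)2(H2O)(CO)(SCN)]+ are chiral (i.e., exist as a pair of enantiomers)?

3

A trigonal bipyramid has two axial and three equatorial sites, which are chemically inequivalent.
Placing the ligands in turn and identifying arrangements related by rotation or reflection leaves 7 distinct geometric isomers.
Of these, 3 lack any improper symmetry element and so occur as enantiomeric pairs, giving 7 + 3 = 10 stereoisomers in total.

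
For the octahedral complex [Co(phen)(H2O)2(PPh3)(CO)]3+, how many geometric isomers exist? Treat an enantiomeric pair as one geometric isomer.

The six octahedral sites form three mutually perpendicular trans pairs.
Each phen is bidentate and must span two cis positions.
Working through the distinct placements yields 4 geometric isomers: H2O cis (3 arrangements, 2 chiral); H2O trans.

4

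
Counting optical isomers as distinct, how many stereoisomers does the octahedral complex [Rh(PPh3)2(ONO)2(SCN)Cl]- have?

There are 6 geometric isomers: PPh3 cis, ONO cis (3 arrangements, 2 chiral); PPh3 trans, ONO cis; PPh3 cis, ONO trans; PPh3 trans, ONO trans.
Of these, 2 lack any improper symmetry element and so occur as enantiomeric pairs, giving 6 + 2 = 8 stereoisomers in total.

8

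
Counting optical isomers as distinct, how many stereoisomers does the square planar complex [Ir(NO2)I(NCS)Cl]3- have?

Systematic placement gives 3 geometric isomers: (Cl/NCS trans, I/NO2 trans); (Cl/NO2 trans, I/NCS trans); (Cl/I trans, NCS/NO2 trans).
Each arrangement has an internal mirror plane or centre of symmetry, so none is chiral.

3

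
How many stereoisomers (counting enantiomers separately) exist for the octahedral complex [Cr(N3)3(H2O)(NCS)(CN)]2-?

An octahedron has six vertices in three trans pairs; every non-trans pair is cis.
The distinct arrangements are (4 in all): N3 mer (3 arrangements); N3 fac (chiral).
One of these lacks any improper symmetry element and so occurs as an enantiomeric pair, giving 4 + 1 = 5 stereoisomers in total.

5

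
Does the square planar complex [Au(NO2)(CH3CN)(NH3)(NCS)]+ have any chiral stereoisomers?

no

There are 3 geometric isomers: (CH3CN/NH3 trans, NCS/NO2 trans); (CH3CN/NO2 trans, NCS/NH3 trans); (CH3CN/NCS trans, NH3/NO2 trans).
Each arrangement has an internal mirror plane or centre of symmetry, so none is chiral.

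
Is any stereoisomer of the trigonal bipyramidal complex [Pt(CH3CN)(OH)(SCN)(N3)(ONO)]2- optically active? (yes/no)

In a trigonal bipyramid the two axial positions differ from the three equatorial ones.
Systematic enumeration (placing each ligand type in turn and discarding arrangements equivalent by rotation or reflection) gives 10 geometric isomers.
Of these, 10 lack any improper symmetry element and so occur as enantiomeric pairs, giving 10 + 10 = 20 stereoisomers in total.

yes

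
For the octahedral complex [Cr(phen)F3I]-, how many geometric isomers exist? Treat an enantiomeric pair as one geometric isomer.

2

The six octahedral sites form three mutually perpendicular trans pairs.
Each phen is bidentate and must span two cis positions.
The distinct arrangements are (2 in all): F mer; F fac.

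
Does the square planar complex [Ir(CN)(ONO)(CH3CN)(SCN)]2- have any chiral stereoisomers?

no

A square has two trans pairs of vertices; adjacent vertices are cis.
The distinct arrangements are (3 in all): (CH3CN/ONO trans, CN/SCN trans); (CH3CN/SCN trans, CN/ONO trans); (CH3CN/CN trans, ONO/SCN trans).
Each arrangement has an internal mirror plane or centre of symmetry, so none is chiral.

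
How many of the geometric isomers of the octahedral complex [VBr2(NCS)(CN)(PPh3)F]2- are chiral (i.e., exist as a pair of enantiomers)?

The six octahedral sites form three mutually perpendicular trans pairs.
Exhaustive case analysis gives 9 geometric isomers.
Of these, 6 lack any improper symmetry element and so occur as enantiomeric pairs, giving 9 + 6 = 15 stereoisomers in total.

6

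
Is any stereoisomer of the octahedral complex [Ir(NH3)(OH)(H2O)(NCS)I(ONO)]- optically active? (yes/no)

An octahedron has six vertices in three trans pairs; every non-trans pair is cis.
Exhaustive case analysis gives 15 geometric isomers.
Of these, 15 lack any improper symmetry element and so occur as enantiomeric pairs, giving 15 + 15 = 30 stereoisomers in total.

yes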